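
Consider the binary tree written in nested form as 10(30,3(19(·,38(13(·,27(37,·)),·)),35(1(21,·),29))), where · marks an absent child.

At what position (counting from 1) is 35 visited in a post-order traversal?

10

Post-order visits the left subtree, then the right subtree, then the node.
At 10: go left to 30.
  30 is a leaf — visit 30.
At 10: go right to 3.
  At 3: go left to 19.
    At 19: no left child.
    At 19: go right to 38.
      At 38: go left to 13.
        At 13: no left child.
        At 13: go right to 27.
          At 27: go left to 37.
            37 is a leaf — visit 37.
          At 27: no right child.
          Visit 27.
        Visit 13.
      At 38: no right child.
      Visit 38.
    Visit 19.
  At 3: go right to 35.
    At 35: go left to 1.
      At 1: go left to 21.
        21 is a leaf — visit 21.
      At 1: no right child.
      Visit 1.
    At 35: go right to 29.
      29 is a leaf — visit 29.
    Visit 35.
  Visit 3.
Visit 10.
Full post-order sequence: 30, 37, 27, 13, 38, 19, 21, 1, 29, 35, 3, 10.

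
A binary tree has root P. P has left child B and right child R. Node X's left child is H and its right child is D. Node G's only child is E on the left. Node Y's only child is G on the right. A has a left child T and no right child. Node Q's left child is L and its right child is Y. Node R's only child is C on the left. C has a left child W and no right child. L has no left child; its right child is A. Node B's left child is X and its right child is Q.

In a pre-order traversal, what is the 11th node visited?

Pre-order visits the node, then its left subtree, then its right subtree.
Visit P.
At P: go left to B.
  Visit B.
  At B: go left to X.
    Visit X.
    At X: go left to H.
      H is a leaf — visit H.
    At X: go right to D.
      D is a leaf — visit D.
  At B: go right to Q.
    Visit Q.
    At Q: go left to L.
      Visit L.
      At L: no left child.
      At L: go right to A.
        Visit A.
        At A: go left to T.
          T is a leaf — visit T.
        At A: no right child.
    At Q: go right to Y.
      Visit Y.
      At Y: no left child.
      At Y: go right to G.
        Visit G.
        At G: go left to E.
          E is a leaf — visit E.
        At G: no right child.
At P: go right to R.
  Visit R.
  At R: go left to C.
    Visit C.
    At C: go left to W.
      W is a leaf — visit W.
    At C: no right child.
  At R: no right child.
Full pre-order sequence: P, B, X, H, D, Q, L, A, T, Y, G, E, R, C, W.

G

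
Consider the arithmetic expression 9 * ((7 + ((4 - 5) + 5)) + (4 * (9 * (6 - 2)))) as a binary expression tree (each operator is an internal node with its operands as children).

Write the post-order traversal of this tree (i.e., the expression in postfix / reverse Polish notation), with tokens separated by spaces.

9 7 4 5 - 5 + + 4 9 6 2 - * * + *

Post-order on an expression tree gives postfix notation: for each operator, emit left operand, right operand, then the operator.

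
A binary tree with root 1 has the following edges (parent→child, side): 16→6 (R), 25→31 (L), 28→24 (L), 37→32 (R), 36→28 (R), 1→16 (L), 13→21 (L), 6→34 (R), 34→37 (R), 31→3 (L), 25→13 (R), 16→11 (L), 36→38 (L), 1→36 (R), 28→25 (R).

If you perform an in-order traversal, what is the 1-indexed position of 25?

In-order visits the left subtree, then the node, then the right subtree.
At 1: go left to 16.
  At 16: go left to 11.
    11 is a leaf — visit 11.
  Visit 16.
  At 16: go right to 6.
    At 6: no left child.
    Visit 6.
    At 6: go right to 34.
      At 34: no left child.
      Visit 34.
      At 34: go right to 37.
        At 37: no left child.
        Visit 37.
        At 37: go right to 32.
          32 is a leaf — visit 32.
Visit 1.
At 1: go right to 36.
  At 36: go left to 38.
    38 is a leaf — visit 38.
  Visit 36.
  At 36: go right to 28.
    At 28: go left to 24.
      24 is a leaf — visit 24.
    Visit 28.
    At 28: go right to 25.
      At 25: go left to 31.
        At 31: go left to 3.
          3 is a leaf — visit 3.
        Visit 31.
        At 31: no right child.
      Visit 25.
      At 25: go right to 13.
        At 13: go left to 21.
          21 is a leaf — visit 21.
        Visit 13.
        At 13: no right child.
Full in-order sequence: 11, 16, 6, 34, 37, 32, 1, 38, 36, 24, 28, 3, 31, 25, 21, 13.

14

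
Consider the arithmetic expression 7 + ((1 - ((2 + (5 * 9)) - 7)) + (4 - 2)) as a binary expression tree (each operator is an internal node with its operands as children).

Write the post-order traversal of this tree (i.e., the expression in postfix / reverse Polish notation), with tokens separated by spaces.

7 1 2 5 9 * + 7 - - 4 2 - + +

Post-order on an expression tree gives postfix notation: for each operator, emit left operand, right operand, then the operator.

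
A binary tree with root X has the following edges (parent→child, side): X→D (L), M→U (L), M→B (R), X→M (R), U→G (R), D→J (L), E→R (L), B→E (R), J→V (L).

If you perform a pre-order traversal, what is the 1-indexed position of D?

2

Pre-order visits the node, then its left subtree, then its right subtree.
Visit X.
At X: go left to D.
  Visit D.
  At D: go left to J.
    Visit J.
    At J: go left to V.
      V is a leaf — visit V.
    At J: no right child.
  At D: no right child.
At X: go right to M.
  Visit M.
  At M: go left to U.
    Visit U.
    At U: no left child.
    At U: go right to G.
      G is a leaf — visit G.
  At M: go right to B.
    Visit B.
    At B: no left child.
    At B: go right to E.
      Visit E.
      At E: go left to R.
        R is a leaf — visit R.
      At E: no right child.
Full pre-order sequence: X, D, J, V, M, U, G, B, E, R.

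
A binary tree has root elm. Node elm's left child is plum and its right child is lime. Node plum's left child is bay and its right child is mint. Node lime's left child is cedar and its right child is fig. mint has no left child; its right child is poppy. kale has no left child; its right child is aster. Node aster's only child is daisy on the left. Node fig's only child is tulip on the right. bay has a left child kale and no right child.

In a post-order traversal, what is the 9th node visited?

tulip

Post-order visits the left subtree, then the right subtree, then the node.
At elm: go left to plum.
  At plum: go left to bay.
    At bay: go left to kale.
      At kale: no left child.
      At kale: go right to aster.
        At aster: go left to daisy.
          daisy is a leaf — visit daisy.
        At aster: no right child.
        Visit aster.
      Visit kale.
    At bay: no right child.
    Visit bay.
  At plum: go right to mint.
    At mint: no left child.
    At mint: go right to poppy.
      poppy is a leaf — visit poppy.
    Visit mint.
  Visit plum.
At elm: go right to lime.
  At lime: go left to cedar.
    cedar is a leaf — visit cedar.
  At lime: go right to fig.
    At fig: no left child.
    At fig: go right to tulip.
      tulip is a leaf — visit tulip.
    Visit fig.
  Visit lime.
Visit elm.
Full post-order sequence: daisy, aster, kale, bay, poppy, mint, plum, cedar, tulip, fig, lime, elm.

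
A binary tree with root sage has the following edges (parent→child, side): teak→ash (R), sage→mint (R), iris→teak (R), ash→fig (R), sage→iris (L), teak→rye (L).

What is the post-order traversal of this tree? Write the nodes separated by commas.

Post-order visits the left subtree, then the right subtree, then the node.
At sage: go left to iris.
  At iris: no left child.
  At iris: go right to teak.
    At teak: go left to rye.
      rye is a leaf — visit rye.
    At teak: go right to ash.
      At ash: no left child.
      At ash: go right to fig.
        fig is a leaf — visit fig.
      Visit ash.
    Visit teak.
  Visit iris.
At sage: go right to mint.
  mint is a leaf — visit mint.
Visit sage.

rye, fig, ash, teak, iris, mint, sage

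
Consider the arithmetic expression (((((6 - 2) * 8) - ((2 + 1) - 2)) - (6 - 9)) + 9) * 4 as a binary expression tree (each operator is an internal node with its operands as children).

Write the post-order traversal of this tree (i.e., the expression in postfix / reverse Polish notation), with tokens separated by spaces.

Post-order on an expression tree gives postfix notation: for each operator, emit left operand, right operand, then the operator.

6 2 - 8 * 2 1 + 2 - - 6 9 - - 9 + 4 *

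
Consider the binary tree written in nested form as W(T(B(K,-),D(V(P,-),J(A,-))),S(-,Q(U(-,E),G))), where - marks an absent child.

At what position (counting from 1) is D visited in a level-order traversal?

5

Level-order visits nodes level by level from the root, left to right within each level.
Level 0: W
Level 1: T, S
Level 2: B, D, Q
Level 3: K, V, J, U, G
Level 4: P, A, E
Full level-order sequence: W, T, S, B, D, Q, K, V, J, U, G, P, A, E.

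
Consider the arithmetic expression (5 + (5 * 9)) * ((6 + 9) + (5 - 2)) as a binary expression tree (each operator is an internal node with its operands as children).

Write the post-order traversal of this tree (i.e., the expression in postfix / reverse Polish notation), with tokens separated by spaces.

Post-order on an expression tree gives postfix notation: for each operator, emit left operand, right operand, then the operator.

5 5 9 * + 6 9 + 5 2 - + *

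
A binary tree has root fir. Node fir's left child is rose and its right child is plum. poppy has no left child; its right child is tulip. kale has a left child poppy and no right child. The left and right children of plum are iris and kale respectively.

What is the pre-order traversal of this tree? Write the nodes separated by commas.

Pre-order visits the node, then its left subtree, then its right subtree.
Visit fir.
At fir: go left to rose.
  rose is a leaf — visit rose.
At fir: go right to plum.
  Visit plum.
  At plum: go left to iris.
    iris is a leaf — visit iris.
  At plum: go right to kale.
    Visit kale.
    At kale: go left to poppy.
      Visit poppy.
      At poppy: no left child.
      At poppy: go right to tulip.
        tulip is a leaf — visit tulip.
    At kale: no right child.

fir, rose, plum, iris, kale, poppy, tulip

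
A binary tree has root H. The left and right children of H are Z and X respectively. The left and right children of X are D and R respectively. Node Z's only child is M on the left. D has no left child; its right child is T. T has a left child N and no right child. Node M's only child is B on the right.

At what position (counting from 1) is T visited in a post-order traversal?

Post-order visits the left subtree, then the right subtree, then the node.
At H: go left to Z.
  At Z: go left to M.
    At M: no left child.
    At M: go right to B.
      B is a leaf — visit B.
    Visit M.
  At Z: no right child.
  Visit Z.
At H: go right to X.
  At X: go left to D.
    At D: no left child.
    At D: go right to T.
      At T: go left to N.
        N is a leaf — visit N.
      At T: no right child.
      Visit T.
    Visit D.
  At X: go right to R.
    R is a leaf — visit R.
  Visit X.
Visit H.
Full post-order sequence: B, M, Z, N, T, D, R, X, H.

5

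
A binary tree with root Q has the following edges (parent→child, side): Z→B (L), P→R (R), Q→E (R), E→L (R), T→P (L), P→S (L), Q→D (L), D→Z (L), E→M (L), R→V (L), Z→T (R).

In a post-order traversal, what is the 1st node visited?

Post-order visits the left subtree, then the right subtree, then the node.
At Q: go left to D.
  At D: go left to Z.
    At Z: go left to B.
      B is a leaf — visit B.
    At Z: go right to T.
      At T: go left to P.
        At P: go left to S.
          S is a leaf — visit S.
        At P: go right to R.
          At R: go left to V.
            V is a leaf — visit V.
          At R: no right child.
          Visit R.
        Visit P.
      At T: no right child.
      Visit T.
    Visit Z.
  At D: no right child.
  Visit D.
At Q: go right to E.
  At E: go left to M.
    M is a leaf — visit M.
  At E: go right to L.
    L is a leaf — visit L.
  Visit E.
Visit Q.
Full post-order sequence: B, S, V, R, P, T, Z, D, M, L, E, Q.

B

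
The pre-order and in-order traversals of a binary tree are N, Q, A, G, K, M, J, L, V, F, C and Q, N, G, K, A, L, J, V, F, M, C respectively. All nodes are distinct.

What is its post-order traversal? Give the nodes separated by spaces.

Q K G L F V J C M A N

The first element of pre-order is the root; it splits in-order into left and right subtrees.
Root N: left subtree has 1 node {Q}, right has 9 {G, K, A, L, J, V, F, M, C}.
  Root A: left subtree has 2 nodes {G, K}, right has 6 {L, J, V, F, M, C}.
    Root G: left subtree has 0 nodes { }, right has 1 {K}.
    Root M: left subtree has 4 nodes {L, J, V, F}, right has 1 {C}.
      Root J: left subtree has 1 node {L}, right has 2 {V, F}.
        Root V: left subtree has 0 nodes { }, right has 1 {F}.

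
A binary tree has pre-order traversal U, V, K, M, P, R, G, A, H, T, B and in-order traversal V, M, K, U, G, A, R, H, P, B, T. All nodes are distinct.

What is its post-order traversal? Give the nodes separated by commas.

The first element of pre-order is the root; it splits in-order into left and right subtrees.
Root U: left subtree has 3 nodes {V, M, K}, right has 7 {G, A, R, H, P, B, T}.
  Root V: left subtree has 0 nodes { }, right has 2 {M, K}.
    Root K: left subtree has 1 node {M}, right has 0 { }.
  Root P: left subtree has 4 nodes {G, A, R, H}, right has 2 {B, T}.
    Root R: left subtree has 2 nodes {G, A}, right has 1 {H}.
      Root G: left subtree has 0 nodes { }, right has 1 {A}.
    Root T: left subtree has 1 node {B}, right has 0 { }.

M, K, V, A, G, H, R, B, T, P, U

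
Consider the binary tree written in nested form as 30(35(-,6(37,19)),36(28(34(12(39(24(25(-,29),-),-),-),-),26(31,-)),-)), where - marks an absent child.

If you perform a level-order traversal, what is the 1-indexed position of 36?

Level-order visits nodes level by level from the root, left to right within each level.
Level 0: 30
Level 1: 35, 36
Level 2: 6, 28
Level 3: 37, 19, 34, 26
Level 4: 12, 31
Level 5: 39
Level 6: 24
Level 7: 25
Level 8: 29
Full level-order sequence: 30, 35, 36, 6, 28, 37, 19, 34, 26, 12, 31, 39, 24, 25, 29.

3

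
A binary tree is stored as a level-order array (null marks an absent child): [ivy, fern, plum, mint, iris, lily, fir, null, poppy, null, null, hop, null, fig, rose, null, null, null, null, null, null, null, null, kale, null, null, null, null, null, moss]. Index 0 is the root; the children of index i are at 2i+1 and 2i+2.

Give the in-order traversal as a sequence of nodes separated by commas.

In-order visits the left subtree, then the node, then the right subtree.
At ivy: go left to fern.
  At fern: go left to mint.
    At mint: no left child.
    Visit mint.
    At mint: go right to poppy.
      poppy is a leaf — visit poppy.
  Visit fern.
  At fern: go right to iris.
    iris is a leaf — visit iris.
Visit ivy.
At ivy: go right to plum.
  At plum: go left to lily.
    At lily: go left to hop.
      At hop: go left to kale.
        kale is a leaf — visit kale.
      Visit hop.
      At hop: no right child.
    Visit lily.
    At lily: no right child.
  Visit plum.
  At plum: go right to fir.
    At fir: go left to fig.
      fig is a leaf — visit fig.
    Visit fir.
    At fir: go right to rose.
      At rose: go left to moss.
        moss is a leaf — visit moss.
      Visit rose.
      At rose: no right child.

mint, poppy, fern, iris, ivy, kale, hop, lily, plum, fig, fir, moss, rose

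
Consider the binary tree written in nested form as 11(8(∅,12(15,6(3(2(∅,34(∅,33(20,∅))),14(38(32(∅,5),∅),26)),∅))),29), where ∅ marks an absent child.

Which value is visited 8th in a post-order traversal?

Post-order visits the left subtree, then the right subtree, then the node.
At 11: go left to 8.
  At 8: no left child.
  At 8: go right to 12.
    At 12: go left to 15.
      15 is a leaf — visit 15.
    At 12: go right to 6.
      At 6: go left to 3.
        At 3: go left to 2.
          At 2: no left child.
          At 2: go right to 34.
            At 34: no left child.
            At 34: go right to 33.
              At 33: go left to 20.
                20 is a leaf — visit 20.
              At 33: no right child.
              Visit 33.
            Visit 34.
          Visit 2.
        At 3: go right to 14.
          At 14: go left to 38.
            At 38: go left to 32.
              At 32: no left child.
              At 32: go right to 5.
                5 is a leaf — visit 5.
              Visit 32.
            At 38: no right child.
            Visit 38.
          At 14: go right to 26.
            26 is a leaf — visit 26.
          Visit 14.
        Visit 3.
      At 6: no right child.
      Visit 6.
    Visit 12.
  Visit 8.
At 11: go right to 29.
  29 is a leaf — visit 29.
Visit 11.
Full post-order sequence: 15, 20, 33, 34, 2, 5, 32, 38, 26, 14, 3, 6, 12, 8, 29, 11.

38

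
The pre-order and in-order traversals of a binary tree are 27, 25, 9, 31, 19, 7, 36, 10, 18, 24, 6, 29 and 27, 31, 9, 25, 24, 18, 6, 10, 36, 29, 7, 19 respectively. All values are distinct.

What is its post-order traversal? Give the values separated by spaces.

31 9 24 6 18 10 29 36 7 19 25 27

The first element of pre-order is the root; it splits in-order into left and right subtrees.
Root 27: left subtree has 0 nodes { }, right has 11 {31, 9, 25, 24, 18, 6, 10, 36, 29, 7, 19}.
  Root 25: left subtree has 2 nodes {31, 9}, right has 8 {24, 18, 6, 10, 36, 29, 7, 19}.
    Root 9: left subtree has 1 node {31}, right has 0 { }.
    Root 19: left subtree has 7 nodes {24, 18, 6, 10, 36, 29, 7}, right has 0 { }.
      Root 7: left subtree has 6 nodes {24, 18, 6, 10, 36, 29}, right has 0 { }.
        Root 36: left subtree has 4 nodes {24, 18, 6, 10}, right has 1 {29}.
          Root 10: left subtree has 3 nodes {24, 18, 6}, right has 0 { }.
            Root 18: left subtree has 1 node {24}, right has 1 {6}.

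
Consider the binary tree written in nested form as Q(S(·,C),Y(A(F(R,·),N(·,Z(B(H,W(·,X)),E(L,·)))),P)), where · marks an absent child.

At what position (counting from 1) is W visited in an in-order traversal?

10

In-order visits the left subtree, then the node, then the right subtree.
At Q: go left to S.
  At S: no left child.
  Visit S.
  At S: go right to C.
    C is a leaf — visit C.
Visit Q.
At Q: go right to Y.
  At Y: go left to A.
    At A: go left to F.
      At F: go left to R.
        R is a leaf — visit R.
      Visit F.
      At F: no right child.
    Visit A.
    At A: go right to N.
      At N: no left child.
      Visit N.
      At N: go right to Z.
        At Z: go left to B.
          At B: go left to H.
            H is a leaf — visit H.
          Visit B.
          At B: go right to W.
            At W: no left child.
            Visit W.
            At W: go right to X.
              X is a leaf — visit X.
        Visit Z.
        At Z: go right to E.
          At E: go left to L.
            L is a leaf — visit L.
          Visit E.
          At E: no right child.
  Visit Y.
  At Y: go right to P.
    P is a leaf — visit P.
Full in-order sequence: S, C, Q, R, F, A, N, H, B, W, X, Z, L, E, Y, P.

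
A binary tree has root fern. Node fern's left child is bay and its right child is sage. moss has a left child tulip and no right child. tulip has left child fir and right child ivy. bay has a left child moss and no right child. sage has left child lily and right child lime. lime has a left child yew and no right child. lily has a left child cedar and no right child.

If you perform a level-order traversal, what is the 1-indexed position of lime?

Level-order visits nodes level by level from the root, left to right within each level.
Level 0: fern
Level 1: bay, sage
Level 2: moss, lily, lime
Level 3: tulip, cedar, yew
Level 4: fir, ivy
Full level-order sequence: fern, bay, sage, moss, lily, lime, tulip, cedar, yew, fir, ivy.

6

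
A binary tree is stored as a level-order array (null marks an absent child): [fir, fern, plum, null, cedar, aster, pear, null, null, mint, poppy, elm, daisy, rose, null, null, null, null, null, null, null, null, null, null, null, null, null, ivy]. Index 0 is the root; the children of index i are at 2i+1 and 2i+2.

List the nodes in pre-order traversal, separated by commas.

fir, fern, cedar, mint, poppy, plum, aster, elm, daisy, pear, rose, ivy

Pre-order visits the node, then its left subtree, then its right subtree.
Visit fir.
At fir: go left to fern.
  Visit fern.
  At fern: no left child.
  At fern: go right to cedar.
    Visit cedar.
    At cedar: go left to mint.
      mint is a leaf — visit mint.
    At cedar: go right to poppy.
      poppy is a leaf — visit poppy.
At fir: go right to plum.
  Visit plum.
  At plum: go left to aster.
    Visit aster.
    At aster: go left to elm.
      elm is a leaf — visit elm.
    At aster: go right to daisy.
      daisy is a leaf — visit daisy.
  At plum: go right to pear.
    Visit pear.
    At pear: go left to rose.
      Visit rose.
      At rose: go left to ivy.
        ivy is a leaf — visit ivy.
      At rose: no right child.
    At pear: no right child.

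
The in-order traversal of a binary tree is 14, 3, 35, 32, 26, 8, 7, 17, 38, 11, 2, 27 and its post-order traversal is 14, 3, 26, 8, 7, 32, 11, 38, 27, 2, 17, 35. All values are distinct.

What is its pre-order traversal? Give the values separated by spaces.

35 3 14 17 32 7 8 26 2 38 11 27

The last element of post-order is the root; it splits in-order into left and right subtrees.
Root 35: left subtree has 2 nodes {14, 3}, right has 9 {32, 26, 8, 7, 17, 38, 11, 2, 27}.
  Root 3: left subtree has 1 node {14}, right has 0 { }.
  Root 17: left subtree has 4 nodes {32, 26, 8, 7}, right has 4 {38, 11, 2, 27}.
    Root 32: left subtree has 0 nodes { }, right has 3 {26, 8, 7}.
      Root 7: left subtree has 2 nodes {26, 8}, right has 0 { }.
        Root 8: left subtree has 1 node {26}, right has 0 { }.
    Root 2: left subtree has 2 nodes {38, 11}, right has 1 {27}.
      Root 38: left subtree has 0 nodes { }, right has 1 {11}.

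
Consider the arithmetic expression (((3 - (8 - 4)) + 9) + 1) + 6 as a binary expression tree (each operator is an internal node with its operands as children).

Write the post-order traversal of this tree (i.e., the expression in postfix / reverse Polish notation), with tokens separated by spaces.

Post-order on an expression tree gives postfix notation: for each operator, emit left operand, right operand, then the operator.

3 8 4 - - 9 + 1 + 6 +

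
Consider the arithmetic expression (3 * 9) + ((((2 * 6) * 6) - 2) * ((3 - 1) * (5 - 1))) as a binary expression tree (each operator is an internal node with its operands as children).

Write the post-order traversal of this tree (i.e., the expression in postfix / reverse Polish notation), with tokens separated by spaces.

Post-order on an expression tree gives postfix notation: for each operator, emit left operand, right operand, then the operator.

3 9 * 2 6 * 6 * 2 - 3 1 - 5 1 - * * +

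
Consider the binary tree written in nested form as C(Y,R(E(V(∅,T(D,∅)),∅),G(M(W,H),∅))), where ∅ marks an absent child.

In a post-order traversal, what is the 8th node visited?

M

Post-order visits the left subtree, then the right subtree, then the node.
At C: go left to Y.
  Y is a leaf — visit Y.
At C: go right to R.
  At R: go left to E.
    At E: go left to V.
      At V: no left child.
      At V: go right to T.
        At T: go left to D.
          D is a leaf — visit D.
        At T: no right child.
        Visit T.
      Visit V.
    At E: no right child.
    Visit E.
  At R: go right to G.
    At G: go left to M.
      At M: go left to W.
        W is a leaf — visit W.
      At M: go right to H.
        H is a leaf — visit H.
      Visit M.
    At G: no right child.
    Visit G.
  Visit R.
Visit C.
Full post-order sequence: Y, D, T, V, E, W, H, M, G, R, C.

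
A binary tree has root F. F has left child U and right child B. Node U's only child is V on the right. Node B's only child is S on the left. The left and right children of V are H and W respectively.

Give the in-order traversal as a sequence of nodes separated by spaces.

U H V W F S B

In-order visits the left subtree, then the node, then the right subtree.
At F: go left to U.
  At U: no left child.
  Visit U.
  At U: go right to V.
    At V: go left to H.
      H is a leaf — visit H.
    Visit V.
    At V: go right to W.
      W is a leaf — visit W.
Visit F.
At F: go right to B.
  At B: go left to S.
    S is a leaf — visit S.
  Visit B.
  At B: no right child.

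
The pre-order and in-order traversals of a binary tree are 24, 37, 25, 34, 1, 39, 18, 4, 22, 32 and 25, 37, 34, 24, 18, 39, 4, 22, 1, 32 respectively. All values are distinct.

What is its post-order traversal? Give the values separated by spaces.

25 34 37 18 22 4 39 32 1 24

The first element of pre-order is the root; it splits in-order into left and right subtrees.
Root 24: left subtree has 3 nodes {25, 37, 34}, right has 6 {18, 39, 4, 22, 1, 32}.
  Root 37: left subtree has 1 node {25}, right has 1 {34}.
  Root 1: left subtree has 4 nodes {18, 39, 4, 22}, right has 1 {32}.
    Root 39: left subtree has 1 node {18}, right has 2 {4, 22}.
      Root 4: left subtree has 0 nodes { }, right has 1 {22}.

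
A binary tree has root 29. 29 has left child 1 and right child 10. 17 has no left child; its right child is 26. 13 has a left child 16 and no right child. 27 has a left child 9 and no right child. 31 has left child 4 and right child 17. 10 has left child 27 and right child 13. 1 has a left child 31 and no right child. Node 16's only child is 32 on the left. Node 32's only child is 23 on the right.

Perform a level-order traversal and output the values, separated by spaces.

29 1 10 31 27 13 4 17 9 16 26 32 23

Level-order visits nodes level by level from the root, left to right within each level.
Level 0: 29
Level 1: 1, 10
Level 2: 31, 27, 13
Level 3: 4, 17, 9, 16
Level 4: 26, 32
Level 5: 23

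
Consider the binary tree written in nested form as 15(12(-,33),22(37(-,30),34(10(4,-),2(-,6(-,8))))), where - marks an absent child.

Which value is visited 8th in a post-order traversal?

Post-order visits the left subtree, then the right subtree, then the node.
At 15: go left to 12.
  At 12: no left child.
  At 12: go right to 33.
    33 is a leaf — visit 33.
  Visit 12.
At 15: go right to 22.
  At 22: go left to 37.
    At 37: no left child.
    At 37: go right to 30.
      30 is a leaf — visit 30.
    Visit 37.
  At 22: go right to 34.
    At 34: go left to 10.
      At 10: go left to 4.
        4 is a leaf — visit 4.
      At 10: no right child.
      Visit 10.
    At 34: go right to 2.
      At 2: no left child.
      At 2: go right to 6.
        At 6: no left child.
        At 6: go right to 8.
          8 is a leaf — visit 8.
        Visit 6.
      Visit 2.
    Visit 34.
  Visit 22.
Visit 15.
Full post-order sequence: 33, 12, 30, 37, 4, 10, 8, 6, 2, 34, 22, 15.

6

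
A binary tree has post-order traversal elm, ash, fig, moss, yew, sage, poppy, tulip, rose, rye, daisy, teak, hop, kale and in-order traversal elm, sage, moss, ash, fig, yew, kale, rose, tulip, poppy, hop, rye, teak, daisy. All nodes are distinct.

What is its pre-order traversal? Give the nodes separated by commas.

The last element of post-order is the root; it splits in-order into left and right subtrees.
Root kale: left subtree has 6 nodes {elm, sage, moss, ash, fig, yew}, right has 7 {rose, tulip, poppy, hop, rye, teak, daisy}.
  Root sage: left subtree has 1 node {elm}, right has 4 {moss, ash, fig, yew}.
    Root yew: left subtree has 3 nodes {moss, ash, fig}, right has 0 { }.
      Root moss: left subtree has 0 nodes { }, right has 2 {ash, fig}.
        Root fig: left subtree has 1 node {ash}, right has 0 { }.
  Root hop: left subtree has 3 nodes {rose, tulip, poppy}, right has 3 {rye, teak, daisy}.
    Root rose: left subtree has 0 nodes { }, right has 2 {tulip, poppy}.
      Root tulip: left subtree has 0 nodes { }, right has 1 {poppy}.
    Root teak: left subtree has 1 node {rye}, right has 1 {daisy}.

kale, sage, elm, yew, moss, fig, ash, hop, rose, tulip, poppy, teak, rye, daisy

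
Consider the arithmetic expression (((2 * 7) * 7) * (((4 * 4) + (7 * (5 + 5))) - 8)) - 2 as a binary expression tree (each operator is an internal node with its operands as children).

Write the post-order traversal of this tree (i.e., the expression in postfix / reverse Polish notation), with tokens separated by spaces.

Post-order on an expression tree gives postfix notation: for each operator, emit left operand, right operand, then the operator.

2 7 * 7 * 4 4 * 7 5 5 + * + 8 - * 2 -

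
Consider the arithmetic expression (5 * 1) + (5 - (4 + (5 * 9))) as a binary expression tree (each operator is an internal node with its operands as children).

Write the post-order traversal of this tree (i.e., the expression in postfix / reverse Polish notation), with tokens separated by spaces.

Post-order on an expression tree gives postfix notation: for each operator, emit left operand, right operand, then the operator.

5 1 * 5 4 5 9 * + - +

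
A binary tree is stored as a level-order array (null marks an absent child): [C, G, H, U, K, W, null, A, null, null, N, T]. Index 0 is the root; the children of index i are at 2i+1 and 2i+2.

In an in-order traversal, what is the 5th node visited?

N

In-order visits the left subtree, then the node, then the right subtree.
At C: go left to G.
  At G: go left to U.
    At U: go left to A.
      A is a leaf — visit A.
    Visit U.
    At U: no right child.
  Visit G.
  At G: go right to K.
    At K: no left child.
    Visit K.
    At K: go right to N.
      N is a leaf — visit N.
Visit C.
At C: go right to H.
  At H: go left to W.
    At W: go left to T.
      T is a leaf — visit T.
    Visit W.
    At W: no right child.
  Visit H.
  At H: no right child.
Full in-order sequence: A, U, G, K, N, C, T, W, H.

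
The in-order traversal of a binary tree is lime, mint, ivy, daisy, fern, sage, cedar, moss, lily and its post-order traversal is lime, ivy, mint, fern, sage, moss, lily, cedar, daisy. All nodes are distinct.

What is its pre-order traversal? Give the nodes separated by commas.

The last element of post-order is the root; it splits in-order into left and right subtrees.
Root daisy: left subtree has 3 nodes {lime, mint, ivy}, right has 5 {fern, sage, cedar, moss, lily}.
  Root mint: left subtree has 1 node {lime}, right has 1 {ivy}.
  Root cedar: left subtree has 2 nodes {fern, sage}, right has 2 {moss, lily}.
    Root sage: left subtree has 1 node {fern}, right has 0 { }.
    Root lily: left subtree has 1 node {moss}, right has 0 { }.

daisy, mint, lime, ivy, cedar, sage, fern, lily, moss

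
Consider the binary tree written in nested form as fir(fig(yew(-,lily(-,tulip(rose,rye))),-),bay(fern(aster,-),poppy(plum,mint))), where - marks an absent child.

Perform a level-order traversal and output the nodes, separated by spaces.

fir fig bay yew fern poppy lily aster plum mint tulip rose rye

Level-order visits nodes level by level from the root, left to right within each level.
Level 0: fir
Level 1: fig, bay
Level 2: yew, fern, poppy
Level 3: lily, aster, plum, mint
Level 4: tulip
Level 5: rose, rye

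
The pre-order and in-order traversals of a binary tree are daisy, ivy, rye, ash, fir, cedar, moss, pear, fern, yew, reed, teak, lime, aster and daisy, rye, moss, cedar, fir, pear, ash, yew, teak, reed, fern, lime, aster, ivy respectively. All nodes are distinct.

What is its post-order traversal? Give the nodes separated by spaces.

The first element of pre-order is the root; it splits in-order into left and right subtrees.
Root daisy: left subtree has 0 nodes { }, right has 13 {rye, moss, cedar, fir, pear, ash, yew, teak, reed, fern, lime, aster, ivy}.
  Root ivy: left subtree has 12 nodes {rye, moss, cedar, fir, pear, ash, yew, teak, reed, fern, lime, aster}, right has 0 { }.
    Root rye: left subtree has 0 nodes { }, right has 11 {moss, cedar, fir, pear, ash, yew, teak, reed, fern, lime, aster}.
      Root ash: left subtree has 4 nodes {moss, cedar, fir, pear}, right has 6 {yew, teak, reed, fern, lime, aster}.
        Root fir: left subtree has 2 nodes {moss, cedar}, right has 1 {pear}.
          Root cedar: left subtree has 1 node {moss}, right has 0 { }.
        Root fern: left subtree has 3 nodes {yew, teak, reed}, right has 2 {lime, aster}.
          Root yew: left subtree has 0 nodes { }, right has 2 {teak, reed}.
            Root reed: left subtree has 1 node {teak}, right has 0 { }.
          Root lime: left subtree has 0 nodes { }, right has 1 {aster}.

moss cedar pear fir teak reed yew aster lime fern ash rye ivy daisy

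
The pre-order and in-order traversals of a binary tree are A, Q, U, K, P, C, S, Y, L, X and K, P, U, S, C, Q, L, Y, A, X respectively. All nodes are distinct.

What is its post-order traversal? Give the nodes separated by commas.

The first element of pre-order is the root; it splits in-order into left and right subtrees.
Root A: left subtree has 8 nodes {K, P, U, S, C, Q, L, Y}, right has 1 {X}.
  Root Q: left subtree has 5 nodes {K, P, U, S, C}, right has 2 {L, Y}.
    Root U: left subtree has 2 nodes {K, P}, right has 2 {S, C}.
      Root K: left subtree has 0 nodes { }, right has 1 {P}.
      Root C: left subtree has 1 node {S}, right has 0 { }.
    Root Y: left subtree has 1 node {L}, right has 0 { }.

P, K, S, C, U, L, Y, Q, X, A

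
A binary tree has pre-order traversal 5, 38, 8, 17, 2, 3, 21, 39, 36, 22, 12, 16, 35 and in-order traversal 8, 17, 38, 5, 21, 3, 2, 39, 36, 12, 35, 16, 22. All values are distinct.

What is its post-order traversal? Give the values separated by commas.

The first element of pre-order is the root; it splits in-order into left and right subtrees.
Root 5: left subtree has 3 nodes {8, 17, 38}, right has 9 {21, 3, 2, 39, 36, 12, 35, 16, 22}.
  Root 38: left subtree has 2 nodes {8, 17}, right has 0 { }.
    Root 8: left subtree has 0 nodes { }, right has 1 {17}.
  Root 2: left subtree has 2 nodes {21, 3}, right has 6 {39, 36, 12, 35, 16, 22}.
    Root 3: left subtree has 1 node {21}, right has 0 { }.
    Root 39: left subtree has 0 nodes { }, right has 5 {36, 12, 35, 16, 22}.
      Root 36: left subtree has 0 nodes { }, right has 4 {12, 35, 16, 22}.
        Root 22: left subtree has 3 nodes {12, 35, 16}, right has 0 { }.
          Root 12: left subtree has 0 nodes { }, right has 2 {35, 16}.
            Root 16: left subtree has 1 node {35}, right has 0 { }.

17, 8, 38, 21, 3, 35, 16, 12, 22, 36, 39, 2, 5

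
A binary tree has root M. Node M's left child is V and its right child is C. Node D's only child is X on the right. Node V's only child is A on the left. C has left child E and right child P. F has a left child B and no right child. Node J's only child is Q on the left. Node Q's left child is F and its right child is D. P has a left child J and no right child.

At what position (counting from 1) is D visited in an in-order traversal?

In-order visits the left subtree, then the node, then the right subtree.
At M: go left to V.
  At V: go left to A.
    A is a leaf — visit A.
  Visit V.
  At V: no right child.
Visit M.
At M: go right to C.
  At C: go left to E.
    E is a leaf — visit E.
  Visit C.
  At C: go right to P.
    At P: go left to J.
      At J: go left to Q.
        At Q: go left to F.
          At F: go left to B.
            B is a leaf — visit B.
          Visit F.
          At F: no right child.
        Visit Q.
        At Q: go right to D.
          At D: no left child.
          Visit D.
          At D: go right to X.
            X is a leaf — visit X.
      Visit J.
      At J: no right child.
    Visit P.
    At P: no right child.
Full in-order sequence: A, V, M, E, C, B, F, Q, D, X, J, P.

9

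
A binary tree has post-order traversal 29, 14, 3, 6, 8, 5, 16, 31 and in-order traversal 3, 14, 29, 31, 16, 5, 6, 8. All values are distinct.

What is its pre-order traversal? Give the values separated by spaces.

The last element of post-order is the root; it splits in-order into left and right subtrees.
Root 31: left subtree has 3 nodes {3, 14, 29}, right has 4 {16, 5, 6, 8}.
  Root 3: left subtree has 0 nodes { }, right has 2 {14, 29}.
    Root 14: left subtree has 0 nodes { }, right has 1 {29}.
  Root 16: left subtree has 0 nodes { }, right has 3 {5, 6, 8}.
    Root 5: left subtree has 0 nodes { }, right has 2 {6, 8}.
      Root 8: left subtree has 1 node {6}, right has 0 { }.

31 3 14 29 16 5 8 6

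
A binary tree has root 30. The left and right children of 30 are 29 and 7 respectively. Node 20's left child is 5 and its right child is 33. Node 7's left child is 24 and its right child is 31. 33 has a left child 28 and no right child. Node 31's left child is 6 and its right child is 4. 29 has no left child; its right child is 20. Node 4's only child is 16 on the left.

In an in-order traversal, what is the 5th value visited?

33

In-order visits the left subtree, then the node, then the right subtree.
At 30: go left to 29.
  At 29: no left child.
  Visit 29.
  At 29: go right to 20.
    At 20: go left to 5.
      5 is a leaf — visit 5.
    Visit 20.
    At 20: go right to 33.
      At 33: go left to 28.
        28 is a leaf — visit 28.
      Visit 33.
      At 33: no right child.
Visit 30.
At 30: go right to 7.
  At 7: go left to 24.
    24 is a leaf — visit 24.
  Visit 7.
  At 7: go right to 31.
    At 31: go left to 6.
      6 is a leaf — visit 6.
    Visit 31.
    At 31: go right to 4.
      At 4: go left to 16.
        16 is a leaf — visit 16.
      Visit 4.
      At 4: no right child.
Full in-order sequence: 29, 5, 20, 28, 33, 30, 24, 7, 6, 31, 16, 4.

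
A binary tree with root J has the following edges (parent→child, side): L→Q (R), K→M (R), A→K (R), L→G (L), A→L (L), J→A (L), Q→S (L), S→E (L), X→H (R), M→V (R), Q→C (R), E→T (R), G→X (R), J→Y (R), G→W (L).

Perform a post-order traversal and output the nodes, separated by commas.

W, H, X, G, T, E, S, C, Q, L, V, M, K, A, Y, J

Post-order visits the left subtree, then the right subtree, then the node.
At J: go left to A.
  At A: go left to L.
    At L: go left to G.
      At G: go left to W.
        W is a leaf — visit W.
      At G: go right to X.
        At X: no left child.
        At X: go right to H.
          H is a leaf — visit H.
        Visit X.
      Visit G.
    At L: go right to Q.
      At Q: go left to S.
        At S: go left to E.
          At E: no left child.
          At E: go right to T.
            T is a leaf — visit T.
          Visit E.
        At S: no right child.
        Visit S.
      At Q: go right to C.
        C is a leaf — visit C.
      Visit Q.
    Visit L.
  At A: go right to K.
    At K: no left child.
    At K: go right to M.
      At M: no left child.
      At M: go right to V.
        V is a leaf — visit V.
      Visit M.
    Visit K.
  Visit A.
At J: go right to Y.
  Y is a leaf — visit Y.
Visit J.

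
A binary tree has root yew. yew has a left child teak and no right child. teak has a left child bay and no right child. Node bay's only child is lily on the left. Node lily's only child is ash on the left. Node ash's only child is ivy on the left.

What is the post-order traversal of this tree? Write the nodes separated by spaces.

ivy ash lily bay teak yew

Post-order visits the left subtree, then the right subtree, then the node.
At yew: go left to teak.
  At teak: go left to bay.
    At bay: go left to lily.
      At lily: go left to ash.
        At ash: go left to ivy.
          ivy is a leaf — visit ivy.
        At ash: no right child.
        Visit ash.
      At lily: no right child.
      Visit lily.
    At bay: no right child.
    Visit bay.
  At teak: no right child.
  Visit teak.
At yew: no right child.
Visit yew.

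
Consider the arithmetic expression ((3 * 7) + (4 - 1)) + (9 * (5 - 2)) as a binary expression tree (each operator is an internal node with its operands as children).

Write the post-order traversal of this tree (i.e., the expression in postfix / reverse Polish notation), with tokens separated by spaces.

3 7 * 4 1 - + 9 5 2 - * +

Post-order on an expression tree gives postfix notation: for each operator, emit left operand, right operand, then the operator.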